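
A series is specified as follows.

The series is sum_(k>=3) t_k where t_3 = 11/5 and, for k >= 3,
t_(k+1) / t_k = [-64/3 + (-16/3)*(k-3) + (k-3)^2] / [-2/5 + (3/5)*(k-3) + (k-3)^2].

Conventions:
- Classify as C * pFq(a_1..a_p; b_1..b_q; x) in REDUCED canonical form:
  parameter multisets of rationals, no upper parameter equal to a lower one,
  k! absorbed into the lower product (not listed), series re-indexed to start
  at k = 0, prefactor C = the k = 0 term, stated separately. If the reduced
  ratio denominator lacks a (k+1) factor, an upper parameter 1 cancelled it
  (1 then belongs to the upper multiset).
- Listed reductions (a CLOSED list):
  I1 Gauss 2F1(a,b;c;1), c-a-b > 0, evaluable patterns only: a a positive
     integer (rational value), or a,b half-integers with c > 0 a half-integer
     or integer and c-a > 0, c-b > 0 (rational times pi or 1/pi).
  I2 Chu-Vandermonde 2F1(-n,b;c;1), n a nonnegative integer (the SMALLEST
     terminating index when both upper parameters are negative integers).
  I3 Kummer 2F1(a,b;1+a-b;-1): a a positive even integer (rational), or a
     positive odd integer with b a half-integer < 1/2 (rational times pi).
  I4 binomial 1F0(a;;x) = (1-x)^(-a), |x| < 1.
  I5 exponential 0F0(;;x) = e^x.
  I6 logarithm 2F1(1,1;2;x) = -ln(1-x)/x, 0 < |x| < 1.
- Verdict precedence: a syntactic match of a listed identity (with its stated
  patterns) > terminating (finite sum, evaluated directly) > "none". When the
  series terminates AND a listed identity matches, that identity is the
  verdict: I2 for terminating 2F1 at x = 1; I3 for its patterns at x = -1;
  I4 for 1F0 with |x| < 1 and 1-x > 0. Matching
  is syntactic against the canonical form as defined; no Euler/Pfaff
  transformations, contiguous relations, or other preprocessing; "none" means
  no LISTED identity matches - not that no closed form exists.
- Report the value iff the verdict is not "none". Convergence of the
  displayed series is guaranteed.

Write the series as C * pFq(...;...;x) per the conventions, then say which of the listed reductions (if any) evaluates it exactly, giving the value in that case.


This is 11/5 * 2F1(-8, 8/3; -2/5; 1) in reduced canonical form. Verdict at x = 1: Vandermonde's identity (I2) matches (terminating 2F1 at x = 1 with n = 8, b = 8/3, c = -2/5). Its exact value is -1166902/34543665.

Structural cue: t_0 being 11/5, the expanded ratio factors over Q; C = 11/5, x = 1, roots give parameters.
Step ratio: r(k) = 1 * (k-8) (k+8/3) / [(k-2/5) (k+1)] ; factor over Q: parameters, x = 1, and C = 11/5.


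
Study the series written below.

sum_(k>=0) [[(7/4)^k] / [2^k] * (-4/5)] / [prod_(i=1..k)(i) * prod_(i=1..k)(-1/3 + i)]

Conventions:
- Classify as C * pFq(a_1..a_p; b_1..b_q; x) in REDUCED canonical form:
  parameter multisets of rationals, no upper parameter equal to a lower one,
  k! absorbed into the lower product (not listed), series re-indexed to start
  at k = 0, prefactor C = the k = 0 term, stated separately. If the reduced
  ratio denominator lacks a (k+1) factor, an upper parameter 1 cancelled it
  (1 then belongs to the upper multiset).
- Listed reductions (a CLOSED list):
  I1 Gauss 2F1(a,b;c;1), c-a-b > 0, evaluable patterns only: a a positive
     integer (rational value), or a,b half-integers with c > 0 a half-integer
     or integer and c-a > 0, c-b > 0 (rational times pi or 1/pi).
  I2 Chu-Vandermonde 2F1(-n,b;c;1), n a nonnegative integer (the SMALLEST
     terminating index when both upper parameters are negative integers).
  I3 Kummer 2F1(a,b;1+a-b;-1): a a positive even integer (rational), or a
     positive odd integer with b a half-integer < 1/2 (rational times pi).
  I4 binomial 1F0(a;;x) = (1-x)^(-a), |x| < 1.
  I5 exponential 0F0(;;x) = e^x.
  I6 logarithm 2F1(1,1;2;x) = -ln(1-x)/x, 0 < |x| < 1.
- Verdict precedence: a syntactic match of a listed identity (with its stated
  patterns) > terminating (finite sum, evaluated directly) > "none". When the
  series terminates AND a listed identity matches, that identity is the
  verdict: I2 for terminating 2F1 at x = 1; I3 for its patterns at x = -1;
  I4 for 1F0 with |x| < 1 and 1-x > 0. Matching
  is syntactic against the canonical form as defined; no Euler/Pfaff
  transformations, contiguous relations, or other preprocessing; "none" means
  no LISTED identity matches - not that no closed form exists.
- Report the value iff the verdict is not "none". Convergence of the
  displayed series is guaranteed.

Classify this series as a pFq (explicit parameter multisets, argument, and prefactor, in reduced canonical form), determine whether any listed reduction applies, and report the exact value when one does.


Key step: t_0 being -4/5, the two k-th powers (C = -4/5, x = 7/8) combine into one argument.
Step ratio: r(k) = (7/8) * 1 / [(k+2/3) (k+1)] - rational in k. x = (7/8); t_0 = -4/5; negate the roots.

Canonical form: C = -4/5 times 0F1 with upper {-}, lower {2/3}, x = 7/8. Verdict: none. A 0F1 with upper {-} fits none of I1-I6 at x = 7/8; the sum runs forever.


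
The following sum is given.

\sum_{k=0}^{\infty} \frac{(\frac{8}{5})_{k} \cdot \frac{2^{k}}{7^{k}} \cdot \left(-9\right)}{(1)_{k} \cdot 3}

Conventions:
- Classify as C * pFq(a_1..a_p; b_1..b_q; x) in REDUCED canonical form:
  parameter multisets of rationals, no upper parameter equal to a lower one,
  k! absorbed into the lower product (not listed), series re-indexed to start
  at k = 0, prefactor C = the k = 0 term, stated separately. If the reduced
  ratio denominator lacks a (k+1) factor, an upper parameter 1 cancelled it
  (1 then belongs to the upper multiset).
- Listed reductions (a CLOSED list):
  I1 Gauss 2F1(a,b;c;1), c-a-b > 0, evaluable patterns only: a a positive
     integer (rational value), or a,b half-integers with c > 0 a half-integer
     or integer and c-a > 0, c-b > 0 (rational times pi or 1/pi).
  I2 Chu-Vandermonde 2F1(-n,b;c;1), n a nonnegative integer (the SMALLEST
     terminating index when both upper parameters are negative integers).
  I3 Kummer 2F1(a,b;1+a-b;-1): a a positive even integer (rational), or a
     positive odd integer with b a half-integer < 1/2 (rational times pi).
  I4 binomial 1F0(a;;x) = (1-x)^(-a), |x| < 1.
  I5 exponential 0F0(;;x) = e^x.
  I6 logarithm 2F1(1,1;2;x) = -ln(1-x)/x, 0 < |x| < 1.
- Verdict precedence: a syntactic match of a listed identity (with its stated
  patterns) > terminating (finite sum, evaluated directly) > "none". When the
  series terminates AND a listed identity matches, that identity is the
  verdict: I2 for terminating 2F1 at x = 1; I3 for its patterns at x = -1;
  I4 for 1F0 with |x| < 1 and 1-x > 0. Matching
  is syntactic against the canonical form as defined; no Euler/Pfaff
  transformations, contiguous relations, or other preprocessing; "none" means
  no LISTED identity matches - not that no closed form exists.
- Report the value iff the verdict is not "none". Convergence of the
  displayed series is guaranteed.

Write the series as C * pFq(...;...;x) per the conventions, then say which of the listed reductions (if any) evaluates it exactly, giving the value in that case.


Classification (C = -3): 1F0 with upper {\frac{8}{5}}, lower {-}, argument x = \frac{2}{7}. Verdict: the I4 binomial reduction applies (the 1F0 binomial series: exponent -8/5, x = \frac{2}{7}). Value: \left(-3\right) \cdot \left(\frac{5}{7}\right)^{-\frac{8}{5}}.

Structural cue: from the first term -3: the two geometric factors (C = -3) combine into one argument.
Step ratio: r(k) = \frac{2}{7} * (k+\frac{8}{5}) / [(k+1)] - rational; roots negated = parameters, x = \frac{2}{7}, C = -3.


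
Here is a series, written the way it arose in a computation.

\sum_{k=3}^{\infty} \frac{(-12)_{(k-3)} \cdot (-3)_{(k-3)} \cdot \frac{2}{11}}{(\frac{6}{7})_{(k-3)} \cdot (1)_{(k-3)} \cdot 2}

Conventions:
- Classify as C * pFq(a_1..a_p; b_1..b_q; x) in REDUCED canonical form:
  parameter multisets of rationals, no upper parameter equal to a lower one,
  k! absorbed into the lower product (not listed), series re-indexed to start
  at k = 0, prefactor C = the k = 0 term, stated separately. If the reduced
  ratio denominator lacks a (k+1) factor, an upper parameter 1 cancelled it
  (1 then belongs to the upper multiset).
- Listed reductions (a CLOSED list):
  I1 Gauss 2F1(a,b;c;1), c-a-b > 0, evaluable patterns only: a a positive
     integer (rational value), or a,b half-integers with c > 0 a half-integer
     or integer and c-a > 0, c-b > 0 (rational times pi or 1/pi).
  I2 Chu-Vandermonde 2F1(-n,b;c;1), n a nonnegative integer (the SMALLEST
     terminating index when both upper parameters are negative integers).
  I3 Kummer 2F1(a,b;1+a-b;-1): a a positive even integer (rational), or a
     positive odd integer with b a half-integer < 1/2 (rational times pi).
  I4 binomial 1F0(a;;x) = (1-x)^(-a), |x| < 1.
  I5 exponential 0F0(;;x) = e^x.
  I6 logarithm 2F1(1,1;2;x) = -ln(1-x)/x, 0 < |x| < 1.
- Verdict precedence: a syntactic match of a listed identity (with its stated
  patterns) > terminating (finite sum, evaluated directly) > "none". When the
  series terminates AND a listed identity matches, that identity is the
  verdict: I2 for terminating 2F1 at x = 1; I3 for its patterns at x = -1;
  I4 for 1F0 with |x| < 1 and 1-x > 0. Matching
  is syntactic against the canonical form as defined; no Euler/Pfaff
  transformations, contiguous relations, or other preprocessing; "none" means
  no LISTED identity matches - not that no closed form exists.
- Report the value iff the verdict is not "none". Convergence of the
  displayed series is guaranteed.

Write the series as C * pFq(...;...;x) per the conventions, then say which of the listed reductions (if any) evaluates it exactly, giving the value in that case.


With C = \frac{1}{11}: the canonical form is 2F1(-12, -3; \frac{6}{7}; 1). Verdict: Vandermonde's identity (I2) fires (terminating 2F1 at x = 1 with n = 3, b = -12, c = \frac{6}{7}). Hence: \frac{582}{11}.

The tell: x = 1 and (1)_k (prefactor 1/11) is k! itself.
Term ratio: r(k) = 1 * (k-12) (k-3) / [(k+\frac{6}{7}) (k+1)] - rational in k, leading ratio 1; with t_0 = \frac{1}{11}, classification follows.


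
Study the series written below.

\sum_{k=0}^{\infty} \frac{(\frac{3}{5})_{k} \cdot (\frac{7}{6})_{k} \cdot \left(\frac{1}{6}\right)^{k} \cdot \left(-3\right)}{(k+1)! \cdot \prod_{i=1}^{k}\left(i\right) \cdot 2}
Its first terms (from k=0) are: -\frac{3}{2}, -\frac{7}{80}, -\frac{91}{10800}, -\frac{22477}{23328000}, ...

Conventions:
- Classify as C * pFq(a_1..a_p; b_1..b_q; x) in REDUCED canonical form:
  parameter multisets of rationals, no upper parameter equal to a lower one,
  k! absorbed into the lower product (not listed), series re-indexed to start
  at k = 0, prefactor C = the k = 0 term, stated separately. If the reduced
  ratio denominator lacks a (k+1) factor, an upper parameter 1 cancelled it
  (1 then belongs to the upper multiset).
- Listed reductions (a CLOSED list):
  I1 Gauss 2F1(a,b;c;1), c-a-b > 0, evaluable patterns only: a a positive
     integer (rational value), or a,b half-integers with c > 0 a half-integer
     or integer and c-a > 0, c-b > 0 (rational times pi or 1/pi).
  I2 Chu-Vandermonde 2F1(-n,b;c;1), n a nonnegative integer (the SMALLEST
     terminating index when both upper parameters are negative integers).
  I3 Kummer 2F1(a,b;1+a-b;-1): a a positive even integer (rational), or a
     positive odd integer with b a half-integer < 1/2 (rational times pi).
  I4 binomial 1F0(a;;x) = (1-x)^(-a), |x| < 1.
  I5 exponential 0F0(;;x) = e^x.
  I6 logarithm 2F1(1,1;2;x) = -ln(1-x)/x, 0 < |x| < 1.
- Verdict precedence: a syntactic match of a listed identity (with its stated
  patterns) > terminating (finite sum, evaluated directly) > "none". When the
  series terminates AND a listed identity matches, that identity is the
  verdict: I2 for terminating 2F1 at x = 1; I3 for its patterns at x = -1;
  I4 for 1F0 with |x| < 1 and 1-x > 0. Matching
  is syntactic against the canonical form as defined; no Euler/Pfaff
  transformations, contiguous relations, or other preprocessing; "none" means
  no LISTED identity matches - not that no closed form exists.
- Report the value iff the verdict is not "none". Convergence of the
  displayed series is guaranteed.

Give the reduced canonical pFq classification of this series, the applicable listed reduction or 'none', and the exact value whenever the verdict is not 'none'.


The series (x = \frac{1}{6}) is 2F1: upper {\frac{3}{5}, \frac{7}{6}}, lower {2}, prefactor -\frac{3}{2}. Verdict: none. A 2F1 with upper {\frac{3}{5}, \frac{7}{6}} fits none of I1-I6 at x = \frac{1}{6}; the sum runs forever.

Structural cue: t_0 = -\frac{3}{2} here, and the denominator's factorial ratio (C = -3/2, x = 1/6) is a lower Pochhammer.
Consecutive-term ratio: r(k) = \frac{1}{6} * (k+\frac{3}{5}) (k+\frac{7}{6}) / [(k+2) (k+1)] ; factor over Q: parameters, x = \frac{1}{6}, and C = -\frac{3}{2}.


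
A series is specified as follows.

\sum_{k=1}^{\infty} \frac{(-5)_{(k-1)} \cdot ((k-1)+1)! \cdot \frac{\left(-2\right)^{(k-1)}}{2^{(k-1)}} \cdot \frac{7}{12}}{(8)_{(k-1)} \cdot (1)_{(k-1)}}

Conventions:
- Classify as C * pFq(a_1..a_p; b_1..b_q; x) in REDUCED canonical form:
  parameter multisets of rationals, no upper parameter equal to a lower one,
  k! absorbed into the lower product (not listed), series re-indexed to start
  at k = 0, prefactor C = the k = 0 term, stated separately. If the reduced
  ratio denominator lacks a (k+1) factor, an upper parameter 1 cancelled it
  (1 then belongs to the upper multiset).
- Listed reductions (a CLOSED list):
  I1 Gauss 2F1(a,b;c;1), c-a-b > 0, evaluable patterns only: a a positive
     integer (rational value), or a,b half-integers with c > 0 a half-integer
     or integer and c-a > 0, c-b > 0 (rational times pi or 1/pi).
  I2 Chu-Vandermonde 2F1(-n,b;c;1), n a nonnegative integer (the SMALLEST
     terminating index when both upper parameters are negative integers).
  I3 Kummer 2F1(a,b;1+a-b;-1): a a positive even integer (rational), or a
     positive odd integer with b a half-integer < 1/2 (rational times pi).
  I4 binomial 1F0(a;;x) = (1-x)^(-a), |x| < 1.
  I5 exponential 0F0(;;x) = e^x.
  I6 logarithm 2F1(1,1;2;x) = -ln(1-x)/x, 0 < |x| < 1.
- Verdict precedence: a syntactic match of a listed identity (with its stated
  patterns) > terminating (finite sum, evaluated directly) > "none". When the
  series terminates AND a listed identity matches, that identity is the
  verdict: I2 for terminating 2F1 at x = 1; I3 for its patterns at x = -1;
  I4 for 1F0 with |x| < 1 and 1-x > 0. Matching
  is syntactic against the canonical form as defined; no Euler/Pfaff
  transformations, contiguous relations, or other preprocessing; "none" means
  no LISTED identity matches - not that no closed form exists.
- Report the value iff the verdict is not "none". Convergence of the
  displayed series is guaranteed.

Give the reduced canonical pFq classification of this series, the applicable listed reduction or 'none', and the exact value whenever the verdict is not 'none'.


With C = \frac{7}{12}: the canonical form is 2F1(-5, 2; 8; -1). Verdict: Kummer (I3) fires (x = -1; c = 8 equals 1+a-b for upper {-5, 2}: listed pattern). Value: \frac{49}{24}.

First insight: from the first term \frac{7}{12}: (1)_k (C = 7/12) is k! itself.
Term ratio: r(k) = -1 * (k-5) (k+2) / [(k+8) (k+1)] ; factor over Q: parameters, x = -1, and C = \frac{7}{12}.


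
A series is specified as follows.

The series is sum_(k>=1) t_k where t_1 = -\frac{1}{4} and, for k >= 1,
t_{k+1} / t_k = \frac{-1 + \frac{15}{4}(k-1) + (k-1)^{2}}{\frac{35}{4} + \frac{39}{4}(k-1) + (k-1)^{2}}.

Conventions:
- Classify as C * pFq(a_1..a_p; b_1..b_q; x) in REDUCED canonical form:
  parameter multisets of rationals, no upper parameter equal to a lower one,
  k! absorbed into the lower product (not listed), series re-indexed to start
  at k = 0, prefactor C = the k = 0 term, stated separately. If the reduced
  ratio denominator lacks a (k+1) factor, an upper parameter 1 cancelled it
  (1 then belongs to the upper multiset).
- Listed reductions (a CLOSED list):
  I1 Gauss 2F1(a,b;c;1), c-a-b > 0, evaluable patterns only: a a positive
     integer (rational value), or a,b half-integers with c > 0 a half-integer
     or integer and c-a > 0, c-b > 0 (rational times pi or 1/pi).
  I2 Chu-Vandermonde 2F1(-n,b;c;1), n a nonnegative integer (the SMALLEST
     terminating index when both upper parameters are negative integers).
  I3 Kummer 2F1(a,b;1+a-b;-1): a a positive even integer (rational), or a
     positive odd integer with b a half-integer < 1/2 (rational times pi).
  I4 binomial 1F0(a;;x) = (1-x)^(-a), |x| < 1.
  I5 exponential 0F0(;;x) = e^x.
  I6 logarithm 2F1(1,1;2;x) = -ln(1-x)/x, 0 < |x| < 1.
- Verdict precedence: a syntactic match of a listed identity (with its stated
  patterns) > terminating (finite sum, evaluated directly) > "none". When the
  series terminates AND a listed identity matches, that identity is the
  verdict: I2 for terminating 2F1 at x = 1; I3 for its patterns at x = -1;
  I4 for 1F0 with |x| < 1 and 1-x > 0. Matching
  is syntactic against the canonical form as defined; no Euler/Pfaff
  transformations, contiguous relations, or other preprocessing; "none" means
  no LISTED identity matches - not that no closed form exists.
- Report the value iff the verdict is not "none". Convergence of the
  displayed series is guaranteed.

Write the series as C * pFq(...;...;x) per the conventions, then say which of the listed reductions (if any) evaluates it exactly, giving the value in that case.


Classification (C = -\frac{1}{4}): 2F1 with upper {-\frac{1}{4}, 4}, lower {\frac{35}{4}}, argument x = 1. Verdict: Gauss's theorem (I1) applies (x = 1: the Gamma ratio telescopes since c-a-b = 5 > 0 and a = 4 in Z>0). Value: -\frac{121923}{573440}.

Key observation: t_0 being -\frac{1}{4}, roots of the ratio polynomials (C = -1/4, x = 1) are the negated parameters.
Adjacent-term ratio: r(k) = 1 * (k-\frac{1}{4}) (k+4) / [(k+\frac{35}{4}) (k+1)] - rational in k, leading ratio 1; with t_0 = -\frac{1}{4}, classification follows.


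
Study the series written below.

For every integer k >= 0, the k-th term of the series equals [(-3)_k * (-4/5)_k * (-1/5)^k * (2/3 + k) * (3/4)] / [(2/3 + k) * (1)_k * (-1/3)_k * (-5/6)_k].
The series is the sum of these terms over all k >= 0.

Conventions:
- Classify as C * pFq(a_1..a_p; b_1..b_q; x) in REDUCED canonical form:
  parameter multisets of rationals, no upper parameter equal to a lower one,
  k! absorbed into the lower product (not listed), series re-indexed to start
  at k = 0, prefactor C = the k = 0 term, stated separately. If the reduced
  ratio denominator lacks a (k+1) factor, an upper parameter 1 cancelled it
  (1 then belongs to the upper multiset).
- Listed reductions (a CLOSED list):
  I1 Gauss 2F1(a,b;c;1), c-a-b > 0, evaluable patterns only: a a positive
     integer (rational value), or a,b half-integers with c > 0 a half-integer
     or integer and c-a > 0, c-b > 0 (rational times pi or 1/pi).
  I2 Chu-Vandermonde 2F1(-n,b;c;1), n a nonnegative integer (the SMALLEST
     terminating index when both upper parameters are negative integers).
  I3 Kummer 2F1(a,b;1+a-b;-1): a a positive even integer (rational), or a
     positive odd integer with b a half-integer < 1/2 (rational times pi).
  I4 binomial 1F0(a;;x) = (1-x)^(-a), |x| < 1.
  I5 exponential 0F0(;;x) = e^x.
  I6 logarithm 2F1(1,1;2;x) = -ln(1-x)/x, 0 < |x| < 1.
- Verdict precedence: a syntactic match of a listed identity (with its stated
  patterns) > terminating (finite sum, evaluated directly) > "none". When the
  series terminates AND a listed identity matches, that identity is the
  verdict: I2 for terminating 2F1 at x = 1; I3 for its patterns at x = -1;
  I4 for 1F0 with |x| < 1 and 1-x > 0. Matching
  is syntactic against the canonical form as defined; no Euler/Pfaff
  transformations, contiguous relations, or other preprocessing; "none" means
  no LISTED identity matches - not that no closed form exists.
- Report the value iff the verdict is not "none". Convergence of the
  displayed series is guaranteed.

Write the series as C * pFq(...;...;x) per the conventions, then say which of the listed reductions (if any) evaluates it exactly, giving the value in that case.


The series (x = -1/5) is 2F2: upper {-3, -4/5}, lower {-5/6, -1/3}, prefactor 3/4. Verdict: terminating. (-3)_k vanishes past k = 3, leaving a 4-term sum, computed directly. Value: -11284827/10937500.

First insight: t_0 being 3/4, (1)_k (C = 3/4, x = -1/5) is k! itself.
Consecutive-term ratio: r(k) = (-1/5) * (k-3) (k-4/5) / [(k-5/6) (k-1/3) (k+1)] - rational in k. x = (-1/5); t_0 = 3/4; negate the roots.


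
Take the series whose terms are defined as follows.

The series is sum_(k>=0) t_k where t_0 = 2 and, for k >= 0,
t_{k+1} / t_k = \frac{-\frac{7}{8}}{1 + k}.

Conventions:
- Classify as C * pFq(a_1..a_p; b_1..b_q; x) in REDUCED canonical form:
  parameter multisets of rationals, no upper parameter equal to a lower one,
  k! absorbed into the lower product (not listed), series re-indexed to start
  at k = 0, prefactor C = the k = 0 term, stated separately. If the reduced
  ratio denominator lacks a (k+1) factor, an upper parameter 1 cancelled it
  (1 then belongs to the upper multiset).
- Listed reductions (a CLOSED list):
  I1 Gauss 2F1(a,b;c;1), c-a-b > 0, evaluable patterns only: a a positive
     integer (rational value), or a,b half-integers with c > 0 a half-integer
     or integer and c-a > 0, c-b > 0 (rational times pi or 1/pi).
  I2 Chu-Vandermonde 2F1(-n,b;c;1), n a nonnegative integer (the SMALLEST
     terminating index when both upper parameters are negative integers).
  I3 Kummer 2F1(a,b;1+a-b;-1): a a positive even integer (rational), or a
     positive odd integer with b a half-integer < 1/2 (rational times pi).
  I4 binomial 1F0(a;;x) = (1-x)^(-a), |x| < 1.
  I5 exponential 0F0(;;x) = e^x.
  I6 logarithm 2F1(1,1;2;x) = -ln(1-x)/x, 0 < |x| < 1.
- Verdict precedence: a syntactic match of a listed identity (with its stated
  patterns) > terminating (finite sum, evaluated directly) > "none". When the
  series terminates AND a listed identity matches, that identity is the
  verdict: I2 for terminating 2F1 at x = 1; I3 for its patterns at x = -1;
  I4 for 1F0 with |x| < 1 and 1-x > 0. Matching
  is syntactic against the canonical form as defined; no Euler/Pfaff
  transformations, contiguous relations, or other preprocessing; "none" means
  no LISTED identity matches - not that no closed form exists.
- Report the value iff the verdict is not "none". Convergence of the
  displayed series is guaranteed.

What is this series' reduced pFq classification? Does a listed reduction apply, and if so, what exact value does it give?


The series (x = -\frac{7}{8}) is 0F0: upper {-}, lower {-}, prefactor 2. Verdict at x = -\frac{7}{8}: exponential (I5) matches (the 0F0 exponential series at x = -\frac{7}{8}). Hence: 2 \cdot e^{-\frac{7}{8}}.

The tell: x = -\frac{7}{8} and the expanded ratio factors over Q; C = 2, x = -7/8, roots give parameters.
Adjacent-term ratio: r(k) = -\frac{7}{8} * 1 / [(k+1)] - poly over poly, x = -\frac{7}{8} from leading terms; C = 2 at k = 0.


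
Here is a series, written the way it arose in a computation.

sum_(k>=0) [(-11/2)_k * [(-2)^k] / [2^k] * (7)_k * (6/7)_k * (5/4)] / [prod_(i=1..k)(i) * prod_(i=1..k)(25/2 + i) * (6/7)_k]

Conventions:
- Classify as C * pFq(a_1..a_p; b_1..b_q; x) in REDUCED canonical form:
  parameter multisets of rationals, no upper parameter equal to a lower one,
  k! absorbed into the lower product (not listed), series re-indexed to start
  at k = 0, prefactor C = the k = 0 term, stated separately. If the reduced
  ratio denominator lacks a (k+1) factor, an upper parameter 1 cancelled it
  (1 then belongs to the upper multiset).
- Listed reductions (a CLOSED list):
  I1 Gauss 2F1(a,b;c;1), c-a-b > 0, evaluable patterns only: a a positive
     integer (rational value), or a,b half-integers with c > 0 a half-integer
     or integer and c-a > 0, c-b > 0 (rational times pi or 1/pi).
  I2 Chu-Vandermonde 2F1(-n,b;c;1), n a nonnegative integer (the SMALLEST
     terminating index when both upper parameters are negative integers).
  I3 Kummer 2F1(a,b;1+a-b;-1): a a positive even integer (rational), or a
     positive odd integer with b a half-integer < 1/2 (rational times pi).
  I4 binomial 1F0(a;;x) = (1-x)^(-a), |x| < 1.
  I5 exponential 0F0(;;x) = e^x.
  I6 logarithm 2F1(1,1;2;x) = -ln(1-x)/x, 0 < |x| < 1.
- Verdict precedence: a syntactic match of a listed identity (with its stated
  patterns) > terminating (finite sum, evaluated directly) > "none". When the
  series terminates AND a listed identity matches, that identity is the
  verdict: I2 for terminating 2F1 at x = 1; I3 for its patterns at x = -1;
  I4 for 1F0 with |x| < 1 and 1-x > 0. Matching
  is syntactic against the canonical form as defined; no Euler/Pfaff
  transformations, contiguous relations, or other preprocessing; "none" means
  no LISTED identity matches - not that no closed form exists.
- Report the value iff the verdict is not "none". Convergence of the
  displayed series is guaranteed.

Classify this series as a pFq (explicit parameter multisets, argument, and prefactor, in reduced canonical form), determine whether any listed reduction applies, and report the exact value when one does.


The series (x = -1) is 2F1: upper {-11/2, 7}, lower {27/2}, prefactor 5/4. Verdict at x = -1: Kummer's theorem (I3) matches (x = -1; c = 27/2 equals 1+a-b for upper {-11/2, 7}: listed pattern). Exact value: (4647768125/1073741824) * pi.

First insight: t_0 being 5/4, the product of the first k integers (C = 5/4, x = -1) is k!.
Step ratio: r(k) = (-1) * (k-11/2) (k+7) / [(k+27/2) (k+1)] ; factor over Q: parameters, x = (-1), and C = 5/4.


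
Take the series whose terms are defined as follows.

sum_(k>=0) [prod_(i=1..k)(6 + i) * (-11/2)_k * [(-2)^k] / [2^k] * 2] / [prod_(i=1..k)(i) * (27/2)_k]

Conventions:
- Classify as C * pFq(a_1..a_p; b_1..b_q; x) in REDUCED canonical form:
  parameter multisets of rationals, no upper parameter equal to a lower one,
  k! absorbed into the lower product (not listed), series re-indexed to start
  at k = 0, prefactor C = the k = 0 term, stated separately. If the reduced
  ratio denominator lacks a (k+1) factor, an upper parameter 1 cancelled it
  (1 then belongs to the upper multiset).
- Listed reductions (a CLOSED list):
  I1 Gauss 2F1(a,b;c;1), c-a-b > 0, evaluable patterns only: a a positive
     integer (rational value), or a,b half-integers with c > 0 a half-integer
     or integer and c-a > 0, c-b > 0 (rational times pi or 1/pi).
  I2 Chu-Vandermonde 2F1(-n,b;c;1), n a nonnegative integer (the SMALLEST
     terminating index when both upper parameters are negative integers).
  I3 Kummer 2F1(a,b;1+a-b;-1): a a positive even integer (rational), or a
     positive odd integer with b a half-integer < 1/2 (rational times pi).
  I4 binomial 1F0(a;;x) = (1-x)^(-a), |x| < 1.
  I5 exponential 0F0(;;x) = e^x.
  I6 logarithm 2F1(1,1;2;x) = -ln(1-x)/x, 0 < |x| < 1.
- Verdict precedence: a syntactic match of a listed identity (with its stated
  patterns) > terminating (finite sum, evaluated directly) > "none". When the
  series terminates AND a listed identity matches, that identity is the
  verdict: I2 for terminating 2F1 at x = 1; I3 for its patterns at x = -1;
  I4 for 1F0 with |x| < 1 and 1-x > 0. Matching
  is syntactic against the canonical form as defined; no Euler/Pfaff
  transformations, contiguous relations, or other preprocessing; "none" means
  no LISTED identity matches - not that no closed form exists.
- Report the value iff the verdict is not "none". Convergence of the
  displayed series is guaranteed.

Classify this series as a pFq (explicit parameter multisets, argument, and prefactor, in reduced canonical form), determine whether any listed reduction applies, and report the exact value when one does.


Reduced: x = -1, 2F1, upper = {-11/2, 7}, lower = {27/2}, C = 2. Verdict: this is Kummer's theorem (I3) (x = -1; c = 27/2 equals 1+a-b for upper {-11/2, 7}: listed pattern). Sum: (929553625/134217728) * pi.

Key observation: t_0 being 2, the running product (C = 2) telescopes to a rising factorial.
Ratio: r(k) = (-1) * (k-11/2) (k+7) / [(k+27/2) (k+1)] ; factor over Q: parameters, x = (-1), and C = 2.


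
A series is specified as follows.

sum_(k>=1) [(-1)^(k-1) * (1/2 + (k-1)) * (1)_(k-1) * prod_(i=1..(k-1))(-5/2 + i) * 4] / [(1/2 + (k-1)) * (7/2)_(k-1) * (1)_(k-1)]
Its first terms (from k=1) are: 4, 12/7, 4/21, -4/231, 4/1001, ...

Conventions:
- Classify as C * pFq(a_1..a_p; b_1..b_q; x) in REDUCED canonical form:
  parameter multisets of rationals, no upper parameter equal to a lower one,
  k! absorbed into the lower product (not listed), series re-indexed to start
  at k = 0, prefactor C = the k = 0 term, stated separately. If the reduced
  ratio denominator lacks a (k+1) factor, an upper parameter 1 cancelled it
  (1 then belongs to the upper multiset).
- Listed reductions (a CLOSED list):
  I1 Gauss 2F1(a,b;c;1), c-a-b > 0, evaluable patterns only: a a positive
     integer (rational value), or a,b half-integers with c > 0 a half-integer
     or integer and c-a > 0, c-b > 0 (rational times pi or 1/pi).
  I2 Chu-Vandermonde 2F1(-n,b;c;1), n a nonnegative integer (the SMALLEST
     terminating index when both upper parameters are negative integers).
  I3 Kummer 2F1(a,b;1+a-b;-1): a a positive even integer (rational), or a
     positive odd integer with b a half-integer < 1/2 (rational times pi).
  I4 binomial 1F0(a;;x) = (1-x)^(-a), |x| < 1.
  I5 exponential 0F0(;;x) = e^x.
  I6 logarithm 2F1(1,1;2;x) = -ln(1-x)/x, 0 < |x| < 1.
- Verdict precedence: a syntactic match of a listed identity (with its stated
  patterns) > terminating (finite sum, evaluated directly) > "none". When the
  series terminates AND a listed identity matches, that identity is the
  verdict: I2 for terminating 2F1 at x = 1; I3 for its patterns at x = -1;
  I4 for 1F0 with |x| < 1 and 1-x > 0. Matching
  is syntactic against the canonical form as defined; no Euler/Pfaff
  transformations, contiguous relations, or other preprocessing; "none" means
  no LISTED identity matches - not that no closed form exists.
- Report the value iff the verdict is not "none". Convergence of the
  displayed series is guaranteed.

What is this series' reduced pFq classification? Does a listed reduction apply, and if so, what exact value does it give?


This is 4 * 2F1(-3/2, 1; 7/2; -1) in reduced canonical form. Verdict: this is the Kummer evaluation I3 (x = -1; c = 7/2 equals 1+a-b for upper {-3/2, 1}: listed pattern). Its exact value is (15/8) * pi.

Key step: with t_0 = 4, (1)_k (prefactor 4) is k! itself.
Consecutive-term ratio: r(k) = (-1) * (k-3/2) (k+1) / [(k+7/2) (k+1)] - rational in k. x = (-1); t_0 = 4; negate the roots.


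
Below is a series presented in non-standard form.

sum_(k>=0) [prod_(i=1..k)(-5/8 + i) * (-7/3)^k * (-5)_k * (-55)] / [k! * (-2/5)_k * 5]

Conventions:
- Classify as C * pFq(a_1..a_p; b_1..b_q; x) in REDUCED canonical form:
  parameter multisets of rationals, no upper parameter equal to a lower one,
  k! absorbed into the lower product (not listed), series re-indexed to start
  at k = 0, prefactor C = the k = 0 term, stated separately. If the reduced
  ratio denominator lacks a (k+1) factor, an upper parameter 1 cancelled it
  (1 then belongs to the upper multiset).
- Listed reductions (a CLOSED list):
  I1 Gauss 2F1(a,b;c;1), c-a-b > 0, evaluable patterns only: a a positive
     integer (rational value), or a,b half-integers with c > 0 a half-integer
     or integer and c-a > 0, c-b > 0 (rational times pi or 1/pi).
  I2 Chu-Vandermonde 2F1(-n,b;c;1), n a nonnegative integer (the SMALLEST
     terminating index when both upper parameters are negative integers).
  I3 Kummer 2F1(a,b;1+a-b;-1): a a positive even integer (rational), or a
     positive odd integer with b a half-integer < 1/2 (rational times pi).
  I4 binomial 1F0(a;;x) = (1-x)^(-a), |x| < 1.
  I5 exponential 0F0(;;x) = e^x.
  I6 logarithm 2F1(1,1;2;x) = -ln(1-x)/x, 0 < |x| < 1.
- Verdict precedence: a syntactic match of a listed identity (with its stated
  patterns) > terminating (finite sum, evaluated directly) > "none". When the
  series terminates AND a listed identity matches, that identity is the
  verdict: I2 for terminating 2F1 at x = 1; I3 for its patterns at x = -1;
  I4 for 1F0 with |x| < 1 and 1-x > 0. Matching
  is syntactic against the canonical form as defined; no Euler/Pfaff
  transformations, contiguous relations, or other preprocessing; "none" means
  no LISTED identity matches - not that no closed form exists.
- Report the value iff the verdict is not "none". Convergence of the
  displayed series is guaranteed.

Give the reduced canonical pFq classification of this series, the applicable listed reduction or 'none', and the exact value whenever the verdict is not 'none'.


With C = -11: the canonical form is 2F1(-5, 3/8; -2/5; -7/3). Verdict: terminating - the sum ends at index 5 because -5 is a negative integer; exact evaluation follows. Sum: 18140012720467/1104150528.

The tell: from the first term -11: the running product (prefactor -11) telescopes to a rising factorial.
Term ratio: r(k) = (-7/3) * (k-5) (k+3/8) / [(k-2/5) (k+1)] - rational; roots negated = parameters, x = (-7/3), C = -11.


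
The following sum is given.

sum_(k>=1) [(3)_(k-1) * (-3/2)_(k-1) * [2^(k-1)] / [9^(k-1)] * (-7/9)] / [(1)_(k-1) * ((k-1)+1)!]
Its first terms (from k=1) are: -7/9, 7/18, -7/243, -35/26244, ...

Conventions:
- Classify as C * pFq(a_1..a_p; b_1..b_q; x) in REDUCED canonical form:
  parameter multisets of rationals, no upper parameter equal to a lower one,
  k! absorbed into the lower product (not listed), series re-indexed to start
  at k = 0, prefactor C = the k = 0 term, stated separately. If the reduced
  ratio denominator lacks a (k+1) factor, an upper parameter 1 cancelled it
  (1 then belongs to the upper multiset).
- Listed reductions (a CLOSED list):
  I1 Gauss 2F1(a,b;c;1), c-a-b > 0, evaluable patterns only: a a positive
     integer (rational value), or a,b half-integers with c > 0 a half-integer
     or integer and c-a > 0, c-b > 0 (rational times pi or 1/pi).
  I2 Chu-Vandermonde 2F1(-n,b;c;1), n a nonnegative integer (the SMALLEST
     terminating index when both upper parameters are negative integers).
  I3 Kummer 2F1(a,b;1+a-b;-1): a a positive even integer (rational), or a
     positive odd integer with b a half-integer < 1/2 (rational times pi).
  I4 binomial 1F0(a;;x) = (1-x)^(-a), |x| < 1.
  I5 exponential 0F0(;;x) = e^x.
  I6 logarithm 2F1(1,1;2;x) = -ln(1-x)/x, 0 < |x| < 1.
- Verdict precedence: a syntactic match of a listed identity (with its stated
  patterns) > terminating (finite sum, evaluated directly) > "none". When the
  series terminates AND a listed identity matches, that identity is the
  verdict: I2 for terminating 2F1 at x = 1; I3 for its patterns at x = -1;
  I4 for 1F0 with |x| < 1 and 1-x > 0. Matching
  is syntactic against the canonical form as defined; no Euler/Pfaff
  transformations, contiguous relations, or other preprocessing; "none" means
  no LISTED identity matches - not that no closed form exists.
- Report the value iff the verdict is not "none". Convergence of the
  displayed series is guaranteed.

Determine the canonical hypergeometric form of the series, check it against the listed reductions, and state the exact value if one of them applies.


Classification (C = -7/9): 2F1 with upper {-3/2, 3}, lower {2}, argument x = 2/9. Verdict: none (x = 2/9): each listed identity misses the multisets {-3/2, 3} ; {2}.

Key step: from the first term -7/9: (1)_k (prefactor -7/9) is k! itself.
Step ratio: r(k) = (2/9) * (k-3/2) (k+3) / [(k+2) (k+1)] - rational in k. x = (2/9); t_0 = -7/9; negate the roots.


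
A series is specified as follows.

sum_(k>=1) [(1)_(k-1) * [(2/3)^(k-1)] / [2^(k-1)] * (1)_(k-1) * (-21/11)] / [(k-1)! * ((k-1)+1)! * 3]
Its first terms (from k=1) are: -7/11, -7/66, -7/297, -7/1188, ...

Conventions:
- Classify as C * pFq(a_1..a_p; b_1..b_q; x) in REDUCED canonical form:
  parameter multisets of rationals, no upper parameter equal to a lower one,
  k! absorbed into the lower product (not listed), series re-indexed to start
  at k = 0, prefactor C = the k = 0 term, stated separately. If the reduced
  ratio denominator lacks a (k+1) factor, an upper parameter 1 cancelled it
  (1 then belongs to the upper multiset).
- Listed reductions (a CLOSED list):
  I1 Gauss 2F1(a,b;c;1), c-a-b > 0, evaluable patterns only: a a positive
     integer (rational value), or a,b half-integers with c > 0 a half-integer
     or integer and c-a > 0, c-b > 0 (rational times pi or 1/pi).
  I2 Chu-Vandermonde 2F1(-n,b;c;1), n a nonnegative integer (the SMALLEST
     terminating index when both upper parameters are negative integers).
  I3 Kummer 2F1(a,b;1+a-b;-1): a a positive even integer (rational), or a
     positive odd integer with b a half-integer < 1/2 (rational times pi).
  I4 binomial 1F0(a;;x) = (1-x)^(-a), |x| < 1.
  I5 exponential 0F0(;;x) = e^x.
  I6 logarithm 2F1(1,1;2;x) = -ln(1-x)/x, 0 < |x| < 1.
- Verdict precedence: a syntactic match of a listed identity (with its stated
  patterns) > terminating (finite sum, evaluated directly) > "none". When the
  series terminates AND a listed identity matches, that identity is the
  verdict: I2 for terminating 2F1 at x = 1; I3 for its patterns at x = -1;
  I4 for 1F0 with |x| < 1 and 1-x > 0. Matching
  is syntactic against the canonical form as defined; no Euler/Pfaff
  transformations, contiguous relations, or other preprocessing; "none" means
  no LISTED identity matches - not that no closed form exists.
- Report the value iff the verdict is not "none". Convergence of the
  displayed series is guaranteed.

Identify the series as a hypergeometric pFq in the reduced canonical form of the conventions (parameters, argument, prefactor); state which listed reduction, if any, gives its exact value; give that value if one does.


Key step: t_0 being -7/11, the constant factors (C = -7/11) combine into one prefactor.
Adjacent-term ratio: r(k) = (1/3) * (k+1) (k+1) / [(k+2) (k+1)] ; factor over Q: parameters, x = (1/3), and C = -7/11.

Canonical form: C = -7/11 times 2F1 with upper {1, 1}, lower {2}, x = 1/3. Verdict: the logarithmic series (I6) fires (the logarithm: parameters (1,1;2), x = 1/3). Its exact value is (21/11) * ln(2/3).


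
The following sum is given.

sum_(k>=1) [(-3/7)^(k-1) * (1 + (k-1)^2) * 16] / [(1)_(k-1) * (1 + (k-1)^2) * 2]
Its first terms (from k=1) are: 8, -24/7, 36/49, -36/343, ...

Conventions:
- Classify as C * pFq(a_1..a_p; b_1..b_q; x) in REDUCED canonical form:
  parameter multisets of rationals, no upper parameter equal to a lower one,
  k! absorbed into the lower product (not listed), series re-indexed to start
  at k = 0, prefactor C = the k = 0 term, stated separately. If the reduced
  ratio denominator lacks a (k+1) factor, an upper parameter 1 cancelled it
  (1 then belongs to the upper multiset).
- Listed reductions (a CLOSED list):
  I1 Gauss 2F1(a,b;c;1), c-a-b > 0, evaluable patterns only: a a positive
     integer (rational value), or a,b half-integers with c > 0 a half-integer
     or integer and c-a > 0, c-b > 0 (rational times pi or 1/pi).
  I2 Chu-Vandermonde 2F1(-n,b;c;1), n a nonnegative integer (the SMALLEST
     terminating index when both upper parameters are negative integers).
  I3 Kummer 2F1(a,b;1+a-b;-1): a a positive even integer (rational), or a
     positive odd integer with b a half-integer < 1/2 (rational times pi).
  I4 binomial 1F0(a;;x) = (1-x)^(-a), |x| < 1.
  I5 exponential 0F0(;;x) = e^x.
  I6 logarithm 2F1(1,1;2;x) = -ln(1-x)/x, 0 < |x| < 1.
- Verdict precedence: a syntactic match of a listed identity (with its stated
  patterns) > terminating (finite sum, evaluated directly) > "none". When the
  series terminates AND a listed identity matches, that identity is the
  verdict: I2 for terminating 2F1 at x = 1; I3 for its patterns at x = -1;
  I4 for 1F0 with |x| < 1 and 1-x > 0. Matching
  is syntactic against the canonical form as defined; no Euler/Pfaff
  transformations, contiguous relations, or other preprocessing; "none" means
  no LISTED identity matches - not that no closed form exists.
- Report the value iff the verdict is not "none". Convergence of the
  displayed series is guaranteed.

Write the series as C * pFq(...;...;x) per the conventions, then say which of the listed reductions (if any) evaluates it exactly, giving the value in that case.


Canonical form: C = 8 times 0F0 with upper {-}, lower {-}, x = -3/7. Verdict: this is the exponential series (I5) (the 0F0 exponential series at x = -3/7). Its exact value is 8 * e^(-3/7).

Structural cue: t_0 being 8, (1)_k (prefactor 8) is k! itself.
Ratio: r(k) = (-3/7) * 1 / [(k+1)] - rational; roots negated = parameters, x = (-3/7), C = 8.
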